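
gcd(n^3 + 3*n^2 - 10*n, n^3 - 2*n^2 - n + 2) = n - 2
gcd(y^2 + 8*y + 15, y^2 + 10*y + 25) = y + 5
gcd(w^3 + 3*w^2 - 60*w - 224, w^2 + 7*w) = w + 7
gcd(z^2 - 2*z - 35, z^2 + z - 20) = z + 5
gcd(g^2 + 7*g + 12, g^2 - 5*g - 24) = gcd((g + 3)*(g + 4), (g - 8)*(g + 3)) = g + 3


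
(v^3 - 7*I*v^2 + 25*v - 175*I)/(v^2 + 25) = v - 7*I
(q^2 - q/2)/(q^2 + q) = (q - 1/2)/(q + 1)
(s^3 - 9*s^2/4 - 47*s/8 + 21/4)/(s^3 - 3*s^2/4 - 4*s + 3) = (s - 7/2)/(s - 2)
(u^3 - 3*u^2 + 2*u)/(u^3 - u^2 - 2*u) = (u - 1)/(u + 1)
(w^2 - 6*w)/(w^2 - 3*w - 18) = w/(w + 3)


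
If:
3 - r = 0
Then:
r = 3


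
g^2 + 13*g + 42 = (g + 6)*(g + 7)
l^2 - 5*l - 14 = (l - 7)*(l + 2)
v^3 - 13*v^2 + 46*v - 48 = (v - 8)*(v - 3)*(v - 2)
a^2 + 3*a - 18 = (a - 3)*(a + 6)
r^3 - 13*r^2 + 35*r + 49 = (r - 7)^2*(r + 1)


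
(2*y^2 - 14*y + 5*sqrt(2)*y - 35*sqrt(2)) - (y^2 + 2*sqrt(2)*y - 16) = y^2 - 14*y + 3*sqrt(2)*y - 35*sqrt(2) + 16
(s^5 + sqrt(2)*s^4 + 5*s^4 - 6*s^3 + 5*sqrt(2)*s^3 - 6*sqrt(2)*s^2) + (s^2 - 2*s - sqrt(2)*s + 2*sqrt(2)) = s^5 + sqrt(2)*s^4 + 5*s^4 - 6*s^3 + 5*sqrt(2)*s^3 - 6*sqrt(2)*s^2 + s^2 - 2*s - sqrt(2)*s + 2*sqrt(2)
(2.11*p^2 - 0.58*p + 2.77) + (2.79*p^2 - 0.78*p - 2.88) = 4.9*p^2 - 1.36*p - 0.11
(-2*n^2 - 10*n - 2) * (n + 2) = -2*n^3 - 14*n^2 - 22*n - 4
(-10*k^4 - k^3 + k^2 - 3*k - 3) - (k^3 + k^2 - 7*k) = -10*k^4 - 2*k^3 + 4*k - 3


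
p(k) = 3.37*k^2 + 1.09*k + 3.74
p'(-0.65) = -3.29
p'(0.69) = 5.74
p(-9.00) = 266.90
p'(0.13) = 1.97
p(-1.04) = 6.25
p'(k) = 6.74*k + 1.09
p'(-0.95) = -5.31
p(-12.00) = 475.94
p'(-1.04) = -5.92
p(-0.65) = 4.46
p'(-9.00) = -59.57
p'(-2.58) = -16.30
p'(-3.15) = -20.14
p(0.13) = 3.94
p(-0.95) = 5.75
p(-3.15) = 33.75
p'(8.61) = 59.12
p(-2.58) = 23.36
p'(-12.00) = -79.79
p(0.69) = 6.10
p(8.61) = 262.95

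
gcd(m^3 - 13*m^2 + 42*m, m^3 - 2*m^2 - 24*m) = m^2 - 6*m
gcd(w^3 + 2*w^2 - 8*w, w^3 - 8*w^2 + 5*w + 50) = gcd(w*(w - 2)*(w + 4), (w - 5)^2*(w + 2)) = 1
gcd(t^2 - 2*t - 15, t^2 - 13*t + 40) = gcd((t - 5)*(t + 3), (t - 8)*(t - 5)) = t - 5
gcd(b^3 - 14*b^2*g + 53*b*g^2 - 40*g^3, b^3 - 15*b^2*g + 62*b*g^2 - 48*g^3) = b^2 - 9*b*g + 8*g^2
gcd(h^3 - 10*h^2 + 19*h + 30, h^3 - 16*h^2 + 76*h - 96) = h - 6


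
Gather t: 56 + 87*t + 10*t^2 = 10*t^2 + 87*t + 56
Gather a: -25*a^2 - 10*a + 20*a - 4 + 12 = -25*a^2 + 10*a + 8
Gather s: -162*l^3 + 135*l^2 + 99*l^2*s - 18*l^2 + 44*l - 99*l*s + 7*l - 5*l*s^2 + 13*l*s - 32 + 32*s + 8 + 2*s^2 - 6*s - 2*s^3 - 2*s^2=-162*l^3 + 117*l^2 - 5*l*s^2 + 51*l - 2*s^3 + s*(99*l^2 - 86*l + 26) - 24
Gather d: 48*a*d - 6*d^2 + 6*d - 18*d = -6*d^2 + d*(48*a - 12)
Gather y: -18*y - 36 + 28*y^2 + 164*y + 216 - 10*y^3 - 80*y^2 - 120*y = -10*y^3 - 52*y^2 + 26*y + 180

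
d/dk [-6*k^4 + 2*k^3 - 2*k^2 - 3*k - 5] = -24*k^3 + 6*k^2 - 4*k - 3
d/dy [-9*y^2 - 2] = -18*y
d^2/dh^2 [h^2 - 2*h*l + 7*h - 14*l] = 2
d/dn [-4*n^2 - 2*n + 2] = -8*n - 2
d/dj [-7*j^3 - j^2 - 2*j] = -21*j^2 - 2*j - 2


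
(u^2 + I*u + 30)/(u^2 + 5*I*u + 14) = (u^2 + I*u + 30)/(u^2 + 5*I*u + 14)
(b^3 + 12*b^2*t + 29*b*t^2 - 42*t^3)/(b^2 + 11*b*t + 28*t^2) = (b^2 + 5*b*t - 6*t^2)/(b + 4*t)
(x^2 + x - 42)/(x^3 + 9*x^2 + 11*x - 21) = (x - 6)/(x^2 + 2*x - 3)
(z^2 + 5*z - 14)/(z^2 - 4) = (z + 7)/(z + 2)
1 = 1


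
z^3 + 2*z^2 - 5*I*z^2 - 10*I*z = z*(z + 2)*(z - 5*I)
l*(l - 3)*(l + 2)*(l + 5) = l^4 + 4*l^3 - 11*l^2 - 30*l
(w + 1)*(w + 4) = w^2 + 5*w + 4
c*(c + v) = c^2 + c*v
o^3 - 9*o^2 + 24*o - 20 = (o - 5)*(o - 2)^2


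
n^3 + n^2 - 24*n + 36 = (n - 3)*(n - 2)*(n + 6)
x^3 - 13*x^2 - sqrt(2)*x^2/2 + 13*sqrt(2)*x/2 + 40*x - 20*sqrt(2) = (x - 8)*(x - 5)*(x - sqrt(2)/2)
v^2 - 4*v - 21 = (v - 7)*(v + 3)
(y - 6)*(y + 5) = y^2 - y - 30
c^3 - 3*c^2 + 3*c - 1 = (c - 1)^3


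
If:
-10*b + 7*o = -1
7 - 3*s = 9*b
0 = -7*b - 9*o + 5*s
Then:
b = 68/183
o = 71/183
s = 223/183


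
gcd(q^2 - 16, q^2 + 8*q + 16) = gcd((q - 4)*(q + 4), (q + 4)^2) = q + 4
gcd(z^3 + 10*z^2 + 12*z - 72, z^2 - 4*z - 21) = 1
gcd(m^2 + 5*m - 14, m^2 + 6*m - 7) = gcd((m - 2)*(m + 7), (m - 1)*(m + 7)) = m + 7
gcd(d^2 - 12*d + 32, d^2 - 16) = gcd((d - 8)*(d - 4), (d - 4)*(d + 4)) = d - 4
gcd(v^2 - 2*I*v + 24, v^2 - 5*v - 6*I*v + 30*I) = v - 6*I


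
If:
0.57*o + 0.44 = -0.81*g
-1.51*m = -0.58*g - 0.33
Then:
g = -0.703703703703704*o - 0.54320987654321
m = 0.00989289510260813 - 0.270296786853078*o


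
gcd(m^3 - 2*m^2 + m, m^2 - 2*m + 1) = m^2 - 2*m + 1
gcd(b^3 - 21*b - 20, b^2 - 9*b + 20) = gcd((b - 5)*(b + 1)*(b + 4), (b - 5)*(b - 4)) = b - 5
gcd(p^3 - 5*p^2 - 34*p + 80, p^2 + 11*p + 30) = p + 5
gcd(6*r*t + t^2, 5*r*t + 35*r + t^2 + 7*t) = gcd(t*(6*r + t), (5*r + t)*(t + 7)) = 1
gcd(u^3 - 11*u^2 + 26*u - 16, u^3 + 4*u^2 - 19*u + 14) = u^2 - 3*u + 2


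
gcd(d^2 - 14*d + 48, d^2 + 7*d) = 1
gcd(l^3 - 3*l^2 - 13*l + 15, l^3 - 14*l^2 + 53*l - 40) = l^2 - 6*l + 5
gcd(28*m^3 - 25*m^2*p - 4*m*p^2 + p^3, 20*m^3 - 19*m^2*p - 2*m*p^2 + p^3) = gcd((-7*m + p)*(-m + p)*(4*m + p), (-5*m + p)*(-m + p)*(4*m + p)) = -4*m^2 + 3*m*p + p^2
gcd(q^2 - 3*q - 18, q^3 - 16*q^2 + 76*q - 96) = q - 6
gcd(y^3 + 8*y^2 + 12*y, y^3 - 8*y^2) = y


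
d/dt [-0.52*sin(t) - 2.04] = -0.52*cos(t)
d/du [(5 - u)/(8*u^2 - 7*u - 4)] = (-8*u^2 + 7*u + (u - 5)*(16*u - 7) + 4)/(-8*u^2 + 7*u + 4)^2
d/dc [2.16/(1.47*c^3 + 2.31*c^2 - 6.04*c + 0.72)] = (-9.5256*c^2 - 9.9792*c + 13.0464)/(1.47*c^3 + 2.31*c^2 - 6.04*c + 0.72)^2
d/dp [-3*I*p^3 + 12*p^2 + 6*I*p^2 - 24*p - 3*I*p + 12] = -9*I*p^2 + 12*p*(2 + I) - 24 - 3*I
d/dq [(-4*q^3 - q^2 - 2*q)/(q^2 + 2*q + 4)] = 4*(-q^4 - 4*q^3 - 12*q^2 - 2*q - 2)/(q^4 + 4*q^3 + 12*q^2 + 16*q + 16)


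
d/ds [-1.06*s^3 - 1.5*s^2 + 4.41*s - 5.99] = -3.18*s^2 - 3.0*s + 4.41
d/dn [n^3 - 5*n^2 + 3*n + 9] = 3*n^2 - 10*n + 3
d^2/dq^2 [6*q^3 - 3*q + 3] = 36*q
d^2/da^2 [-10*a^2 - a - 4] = -20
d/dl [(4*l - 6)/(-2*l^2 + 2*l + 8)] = (-2*l^2 + 2*l + (2*l - 3)*(2*l - 1) + 8)/(-l^2 + l + 4)^2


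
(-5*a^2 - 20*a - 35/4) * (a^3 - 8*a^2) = -5*a^5 + 20*a^4 + 605*a^3/4 + 70*a^2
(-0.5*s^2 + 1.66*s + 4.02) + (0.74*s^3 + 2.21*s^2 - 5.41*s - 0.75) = 0.74*s^3 + 1.71*s^2 - 3.75*s + 3.27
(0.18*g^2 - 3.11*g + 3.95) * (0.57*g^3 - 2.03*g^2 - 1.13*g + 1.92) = 0.1026*g^5 - 2.1381*g^4 + 8.3614*g^3 - 4.1586*g^2 - 10.4347*g + 7.584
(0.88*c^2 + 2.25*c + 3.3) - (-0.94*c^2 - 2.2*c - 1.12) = 1.82*c^2 + 4.45*c + 4.42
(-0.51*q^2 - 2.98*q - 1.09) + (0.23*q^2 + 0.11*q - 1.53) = -0.28*q^2 - 2.87*q - 2.62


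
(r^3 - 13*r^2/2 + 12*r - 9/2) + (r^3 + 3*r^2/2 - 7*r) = 2*r^3 - 5*r^2 + 5*r - 9/2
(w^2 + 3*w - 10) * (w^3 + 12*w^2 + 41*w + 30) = w^5 + 15*w^4 + 67*w^3 + 33*w^2 - 320*w - 300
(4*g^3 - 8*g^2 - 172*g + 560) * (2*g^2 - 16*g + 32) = 8*g^5 - 80*g^4 - 88*g^3 + 3616*g^2 - 14464*g + 17920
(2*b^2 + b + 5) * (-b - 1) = -2*b^3 - 3*b^2 - 6*b - 5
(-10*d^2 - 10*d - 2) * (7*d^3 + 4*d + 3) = -70*d^5 - 70*d^4 - 54*d^3 - 70*d^2 - 38*d - 6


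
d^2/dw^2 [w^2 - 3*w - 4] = 2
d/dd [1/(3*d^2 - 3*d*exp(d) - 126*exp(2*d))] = (d*exp(d) - 2*d + 84*exp(2*d) + exp(d))/(3*(-d^2 + d*exp(d) + 42*exp(2*d))^2)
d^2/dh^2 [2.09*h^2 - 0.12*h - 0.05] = 4.18000000000000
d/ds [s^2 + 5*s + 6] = 2*s + 5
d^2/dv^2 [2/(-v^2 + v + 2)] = 4*(-v^2 + v + (2*v - 1)^2 + 2)/(-v^2 + v + 2)^3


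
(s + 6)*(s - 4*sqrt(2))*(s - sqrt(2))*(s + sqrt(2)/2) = s^4 - 9*sqrt(2)*s^3/2 + 6*s^3 - 27*sqrt(2)*s^2 + 3*s^2 + 4*sqrt(2)*s + 18*s + 24*sqrt(2)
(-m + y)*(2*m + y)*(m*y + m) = -2*m^3*y - 2*m^3 + m^2*y^2 + m^2*y + m*y^3 + m*y^2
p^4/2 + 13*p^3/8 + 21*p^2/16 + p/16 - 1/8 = (p/2 + 1/4)*(p - 1/4)*(p + 1)*(p + 2)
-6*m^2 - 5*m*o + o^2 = (-6*m + o)*(m + o)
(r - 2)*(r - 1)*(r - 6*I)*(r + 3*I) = r^4 - 3*r^3 - 3*I*r^3 + 20*r^2 + 9*I*r^2 - 54*r - 6*I*r + 36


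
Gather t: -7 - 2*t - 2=-2*t - 9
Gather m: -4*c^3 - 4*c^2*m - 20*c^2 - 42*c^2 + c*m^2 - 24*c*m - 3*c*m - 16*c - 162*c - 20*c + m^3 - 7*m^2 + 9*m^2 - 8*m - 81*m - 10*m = -4*c^3 - 62*c^2 - 198*c + m^3 + m^2*(c + 2) + m*(-4*c^2 - 27*c - 99)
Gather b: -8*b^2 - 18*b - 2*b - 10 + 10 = -8*b^2 - 20*b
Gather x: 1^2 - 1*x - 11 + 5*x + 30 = 4*x + 20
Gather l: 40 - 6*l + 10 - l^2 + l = -l^2 - 5*l + 50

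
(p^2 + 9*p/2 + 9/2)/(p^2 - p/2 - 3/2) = (2*p^2 + 9*p + 9)/(2*p^2 - p - 3)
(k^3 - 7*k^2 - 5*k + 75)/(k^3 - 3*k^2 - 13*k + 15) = (k - 5)/(k - 1)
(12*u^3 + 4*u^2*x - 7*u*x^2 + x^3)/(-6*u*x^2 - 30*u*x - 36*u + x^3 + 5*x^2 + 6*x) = (-2*u^2 - u*x + x^2)/(x^2 + 5*x + 6)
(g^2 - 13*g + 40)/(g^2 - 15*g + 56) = (g - 5)/(g - 7)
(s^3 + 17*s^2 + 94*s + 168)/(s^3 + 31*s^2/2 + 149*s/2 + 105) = 2*(s + 4)/(2*s + 5)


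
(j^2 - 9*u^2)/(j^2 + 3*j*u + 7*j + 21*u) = (j - 3*u)/(j + 7)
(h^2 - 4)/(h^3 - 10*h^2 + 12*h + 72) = (h - 2)/(h^2 - 12*h + 36)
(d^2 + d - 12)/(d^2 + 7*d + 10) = (d^2 + d - 12)/(d^2 + 7*d + 10)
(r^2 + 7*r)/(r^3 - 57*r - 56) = r/(r^2 - 7*r - 8)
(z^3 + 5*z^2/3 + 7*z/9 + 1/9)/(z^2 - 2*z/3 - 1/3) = (3*z^2 + 4*z + 1)/(3*(z - 1))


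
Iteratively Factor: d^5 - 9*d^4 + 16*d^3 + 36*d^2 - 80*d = (d)*(d^4 - 9*d^3 + 16*d^2 + 36*d - 80) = d*(d - 5)*(d^3 - 4*d^2 - 4*d + 16) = d*(d - 5)*(d - 2)*(d^2 - 2*d - 8) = d*(d - 5)*(d - 4)*(d - 2)*(d + 2)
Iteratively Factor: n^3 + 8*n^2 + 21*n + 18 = (n + 3)*(n^2 + 5*n + 6) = (n + 3)^2*(n + 2)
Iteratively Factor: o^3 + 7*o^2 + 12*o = (o + 4)*(o^2 + 3*o) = o*(o + 4)*(o + 3)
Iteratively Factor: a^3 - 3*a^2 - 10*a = (a)*(a^2 - 3*a - 10) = a*(a - 5)*(a + 2)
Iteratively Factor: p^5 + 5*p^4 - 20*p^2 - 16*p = (p + 4)*(p^4 + p^3 - 4*p^2 - 4*p) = (p + 1)*(p + 4)*(p^3 - 4*p) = (p + 1)*(p + 2)*(p + 4)*(p^2 - 2*p) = p*(p + 1)*(p + 2)*(p + 4)*(p - 2)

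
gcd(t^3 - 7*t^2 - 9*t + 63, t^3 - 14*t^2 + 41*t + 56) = t - 7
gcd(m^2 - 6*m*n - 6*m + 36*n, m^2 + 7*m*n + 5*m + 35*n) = 1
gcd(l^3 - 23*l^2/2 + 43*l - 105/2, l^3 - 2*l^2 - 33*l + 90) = l^2 - 8*l + 15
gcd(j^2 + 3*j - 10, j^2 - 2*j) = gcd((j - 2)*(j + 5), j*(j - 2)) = j - 2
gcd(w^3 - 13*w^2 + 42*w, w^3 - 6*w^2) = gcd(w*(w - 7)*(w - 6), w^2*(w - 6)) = w^2 - 6*w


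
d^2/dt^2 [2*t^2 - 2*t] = 4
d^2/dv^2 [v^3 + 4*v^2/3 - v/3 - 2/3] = 6*v + 8/3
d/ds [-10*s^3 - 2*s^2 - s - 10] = -30*s^2 - 4*s - 1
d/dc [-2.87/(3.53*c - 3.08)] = 10.1311/(3.53*c - 3.08)^2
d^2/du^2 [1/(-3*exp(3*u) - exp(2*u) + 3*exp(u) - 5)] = (-2*(9*exp(2*u) + 2*exp(u) - 3)^2*exp(u) + (27*exp(2*u) + 4*exp(u) - 3)*(3*exp(3*u) + exp(2*u) - 3*exp(u) + 5))*exp(u)/(3*exp(3*u) + exp(2*u) - 3*exp(u) + 5)^3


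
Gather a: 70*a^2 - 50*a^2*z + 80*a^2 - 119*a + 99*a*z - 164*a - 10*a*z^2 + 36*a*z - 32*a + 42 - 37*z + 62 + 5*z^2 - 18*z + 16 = a^2*(150 - 50*z) + a*(-10*z^2 + 135*z - 315) + 5*z^2 - 55*z + 120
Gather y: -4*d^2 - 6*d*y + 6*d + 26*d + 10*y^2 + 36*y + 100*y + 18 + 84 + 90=-4*d^2 + 32*d + 10*y^2 + y*(136 - 6*d) + 192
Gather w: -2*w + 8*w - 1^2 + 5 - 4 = 6*w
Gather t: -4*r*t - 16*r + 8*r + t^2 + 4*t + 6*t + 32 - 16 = -8*r + t^2 + t*(10 - 4*r) + 16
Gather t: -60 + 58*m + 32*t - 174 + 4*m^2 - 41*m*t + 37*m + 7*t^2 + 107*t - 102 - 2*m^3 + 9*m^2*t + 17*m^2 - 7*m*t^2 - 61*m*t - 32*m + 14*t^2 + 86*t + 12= -2*m^3 + 21*m^2 + 63*m + t^2*(21 - 7*m) + t*(9*m^2 - 102*m + 225) - 324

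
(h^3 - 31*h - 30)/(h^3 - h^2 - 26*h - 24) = (h + 5)/(h + 4)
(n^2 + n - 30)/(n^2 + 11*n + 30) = (n - 5)/(n + 5)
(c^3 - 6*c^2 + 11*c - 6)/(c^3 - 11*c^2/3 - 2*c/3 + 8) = 3*(c - 1)/(3*c + 4)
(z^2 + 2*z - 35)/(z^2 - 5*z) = (z + 7)/z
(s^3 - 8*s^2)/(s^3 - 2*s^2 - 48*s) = s/(s + 6)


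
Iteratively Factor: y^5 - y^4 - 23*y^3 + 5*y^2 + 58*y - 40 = (y - 5)*(y^4 + 4*y^3 - 3*y^2 - 10*y + 8) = (y - 5)*(y - 1)*(y^3 + 5*y^2 + 2*y - 8) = (y - 5)*(y - 1)*(y + 2)*(y^2 + 3*y - 4) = (y - 5)*(y - 1)^2*(y + 2)*(y + 4)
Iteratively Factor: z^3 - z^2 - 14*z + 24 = (z + 4)*(z^2 - 5*z + 6) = (z - 2)*(z + 4)*(z - 3)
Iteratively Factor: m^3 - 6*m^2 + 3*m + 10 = (m + 1)*(m^2 - 7*m + 10) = (m - 5)*(m + 1)*(m - 2)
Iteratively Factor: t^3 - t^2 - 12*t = (t + 3)*(t^2 - 4*t) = t*(t + 3)*(t - 4)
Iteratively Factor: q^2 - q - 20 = (q + 4)*(q - 5)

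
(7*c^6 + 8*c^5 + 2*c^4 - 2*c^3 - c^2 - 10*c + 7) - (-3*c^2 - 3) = 7*c^6 + 8*c^5 + 2*c^4 - 2*c^3 + 2*c^2 - 10*c + 10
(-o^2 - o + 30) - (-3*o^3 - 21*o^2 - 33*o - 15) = 3*o^3 + 20*o^2 + 32*o + 45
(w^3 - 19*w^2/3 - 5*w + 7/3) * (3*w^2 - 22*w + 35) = 3*w^5 - 41*w^4 + 478*w^3/3 - 314*w^2/3 - 679*w/3 + 245/3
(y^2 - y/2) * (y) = y^3 - y^2/2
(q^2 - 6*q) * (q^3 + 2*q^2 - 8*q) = q^5 - 4*q^4 - 20*q^3 + 48*q^2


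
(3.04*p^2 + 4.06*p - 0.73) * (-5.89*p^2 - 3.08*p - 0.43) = -17.9056*p^4 - 33.2766*p^3 - 9.5123*p^2 + 0.5026*p + 0.3139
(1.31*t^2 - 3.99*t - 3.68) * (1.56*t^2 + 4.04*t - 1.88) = 2.0436*t^4 - 0.931999999999999*t^3 - 24.3232*t^2 - 7.366*t + 6.9184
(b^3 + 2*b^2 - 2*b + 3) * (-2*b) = -2*b^4 - 4*b^3 + 4*b^2 - 6*b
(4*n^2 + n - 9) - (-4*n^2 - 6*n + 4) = 8*n^2 + 7*n - 13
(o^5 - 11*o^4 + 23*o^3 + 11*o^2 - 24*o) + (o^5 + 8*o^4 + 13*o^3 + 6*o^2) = 2*o^5 - 3*o^4 + 36*o^3 + 17*o^2 - 24*o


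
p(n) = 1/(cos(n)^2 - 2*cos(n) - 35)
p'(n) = (2*sin(n)*cos(n) - 2*sin(n))/(cos(n)^2 - 2*cos(n) - 35)^2 = 2*(cos(n) - 1)*sin(n)/(sin(n)^2 + 2*cos(n) + 34)^2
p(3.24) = -0.03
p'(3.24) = 0.00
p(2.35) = -0.03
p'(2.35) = -0.00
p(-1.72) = -0.03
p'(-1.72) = 0.00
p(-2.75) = -0.03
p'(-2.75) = 0.00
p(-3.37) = -0.03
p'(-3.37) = -0.00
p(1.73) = -0.03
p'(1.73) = -0.00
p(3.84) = -0.03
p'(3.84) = 0.00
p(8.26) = -0.03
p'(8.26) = -0.00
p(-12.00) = -0.03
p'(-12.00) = 0.00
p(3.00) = -0.03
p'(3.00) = 0.00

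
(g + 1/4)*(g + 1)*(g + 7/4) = g^3 + 3*g^2 + 39*g/16 + 7/16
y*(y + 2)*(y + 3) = y^3 + 5*y^2 + 6*y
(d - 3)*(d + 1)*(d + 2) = d^3 - 7*d - 6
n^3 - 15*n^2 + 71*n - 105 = (n - 7)*(n - 5)*(n - 3)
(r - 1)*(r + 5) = r^2 + 4*r - 5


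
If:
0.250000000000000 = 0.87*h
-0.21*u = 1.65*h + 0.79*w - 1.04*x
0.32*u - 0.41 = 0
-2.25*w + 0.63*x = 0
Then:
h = 0.29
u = 1.28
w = 0.25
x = 0.91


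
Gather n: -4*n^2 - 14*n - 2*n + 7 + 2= -4*n^2 - 16*n + 9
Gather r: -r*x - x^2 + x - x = -r*x - x^2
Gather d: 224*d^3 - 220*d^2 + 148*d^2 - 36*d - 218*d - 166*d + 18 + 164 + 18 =224*d^3 - 72*d^2 - 420*d + 200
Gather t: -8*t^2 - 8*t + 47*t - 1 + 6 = -8*t^2 + 39*t + 5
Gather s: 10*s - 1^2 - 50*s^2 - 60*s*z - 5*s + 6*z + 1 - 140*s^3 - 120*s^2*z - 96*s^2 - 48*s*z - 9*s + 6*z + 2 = -140*s^3 + s^2*(-120*z - 146) + s*(-108*z - 4) + 12*z + 2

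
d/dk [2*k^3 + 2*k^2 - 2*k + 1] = 6*k^2 + 4*k - 2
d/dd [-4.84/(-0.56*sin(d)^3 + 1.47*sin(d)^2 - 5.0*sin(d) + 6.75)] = (-8.1312*sin(d)^2 + 14.2296*sin(d) - 24.2)*cos(d)/(0.56*sin(d)^3 - 1.47*sin(d)^2 + 5.0*sin(d) - 6.75)^2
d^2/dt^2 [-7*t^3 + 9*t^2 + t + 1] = 18 - 42*t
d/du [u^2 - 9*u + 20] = 2*u - 9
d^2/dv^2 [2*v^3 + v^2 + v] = 12*v + 2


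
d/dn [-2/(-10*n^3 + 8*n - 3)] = 4*(4 - 15*n^2)/(10*n^3 - 8*n + 3)^2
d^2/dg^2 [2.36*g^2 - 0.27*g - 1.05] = 4.72000000000000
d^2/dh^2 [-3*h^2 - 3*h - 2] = -6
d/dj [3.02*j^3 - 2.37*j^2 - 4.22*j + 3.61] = 9.06*j^2 - 4.74*j - 4.22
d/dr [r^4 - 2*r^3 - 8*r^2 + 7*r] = 4*r^3 - 6*r^2 - 16*r + 7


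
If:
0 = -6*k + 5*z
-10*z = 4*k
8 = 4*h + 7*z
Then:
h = 2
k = 0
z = 0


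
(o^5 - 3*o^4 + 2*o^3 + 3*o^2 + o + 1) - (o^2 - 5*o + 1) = o^5 - 3*o^4 + 2*o^3 + 2*o^2 + 6*o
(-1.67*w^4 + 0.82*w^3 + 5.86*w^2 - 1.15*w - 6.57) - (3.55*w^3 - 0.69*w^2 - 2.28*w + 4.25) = -1.67*w^4 - 2.73*w^3 + 6.55*w^2 + 1.13*w - 10.82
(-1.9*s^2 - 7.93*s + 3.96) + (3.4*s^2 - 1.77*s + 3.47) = 1.5*s^2 - 9.7*s + 7.43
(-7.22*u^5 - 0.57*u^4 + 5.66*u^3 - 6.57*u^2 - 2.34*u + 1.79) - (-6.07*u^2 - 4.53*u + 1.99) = -7.22*u^5 - 0.57*u^4 + 5.66*u^3 - 0.5*u^2 + 2.19*u - 0.2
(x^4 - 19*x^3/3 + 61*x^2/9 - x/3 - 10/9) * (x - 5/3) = x^5 - 8*x^4 + 52*x^3/3 - 314*x^2/27 - 5*x/9 + 50/27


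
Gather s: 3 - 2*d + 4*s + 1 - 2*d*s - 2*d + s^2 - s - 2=-4*d + s^2 + s*(3 - 2*d) + 2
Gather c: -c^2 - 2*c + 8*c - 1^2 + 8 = -c^2 + 6*c + 7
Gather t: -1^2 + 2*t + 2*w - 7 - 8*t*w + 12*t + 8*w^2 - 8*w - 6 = t*(14 - 8*w) + 8*w^2 - 6*w - 14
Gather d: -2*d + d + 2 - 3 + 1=-d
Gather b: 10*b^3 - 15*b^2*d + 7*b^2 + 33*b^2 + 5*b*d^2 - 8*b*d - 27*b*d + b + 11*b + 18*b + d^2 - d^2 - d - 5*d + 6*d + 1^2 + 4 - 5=10*b^3 + b^2*(40 - 15*d) + b*(5*d^2 - 35*d + 30)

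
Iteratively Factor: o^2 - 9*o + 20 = (o - 4)*(o - 5)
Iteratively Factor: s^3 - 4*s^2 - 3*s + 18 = (s + 2)*(s^2 - 6*s + 9) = (s - 3)*(s + 2)*(s - 3)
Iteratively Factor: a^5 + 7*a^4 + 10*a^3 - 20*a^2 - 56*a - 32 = (a + 1)*(a^4 + 6*a^3 + 4*a^2 - 24*a - 32) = (a - 2)*(a + 1)*(a^3 + 8*a^2 + 20*a + 16) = (a - 2)*(a + 1)*(a + 2)*(a^2 + 6*a + 8) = (a - 2)*(a + 1)*(a + 2)*(a + 4)*(a + 2)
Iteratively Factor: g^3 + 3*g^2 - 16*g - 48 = (g - 4)*(g^2 + 7*g + 12) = (g - 4)*(g + 3)*(g + 4)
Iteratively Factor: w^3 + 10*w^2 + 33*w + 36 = (w + 3)*(w^2 + 7*w + 12) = (w + 3)*(w + 4)*(w + 3)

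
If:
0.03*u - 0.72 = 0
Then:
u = 24.00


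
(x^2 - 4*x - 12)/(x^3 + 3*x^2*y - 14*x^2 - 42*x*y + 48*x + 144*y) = (x + 2)/(x^2 + 3*x*y - 8*x - 24*y)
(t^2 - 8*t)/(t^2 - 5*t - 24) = t/(t + 3)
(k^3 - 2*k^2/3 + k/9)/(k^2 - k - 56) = k*(-9*k^2 + 6*k - 1)/(9*(-k^2 + k + 56))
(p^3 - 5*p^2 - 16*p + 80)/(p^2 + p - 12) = (p^2 - 9*p + 20)/(p - 3)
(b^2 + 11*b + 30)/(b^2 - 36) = (b + 5)/(b - 6)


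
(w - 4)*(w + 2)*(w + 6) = w^3 + 4*w^2 - 20*w - 48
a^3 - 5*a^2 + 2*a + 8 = (a - 4)*(a - 2)*(a + 1)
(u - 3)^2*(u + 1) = u^3 - 5*u^2 + 3*u + 9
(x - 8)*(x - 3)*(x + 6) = x^3 - 5*x^2 - 42*x + 144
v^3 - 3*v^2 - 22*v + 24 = (v - 6)*(v - 1)*(v + 4)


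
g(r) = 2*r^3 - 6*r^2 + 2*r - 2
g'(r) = 6*r^2 - 12*r + 2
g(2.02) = -5.96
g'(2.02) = 2.24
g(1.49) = -5.72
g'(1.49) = -2.56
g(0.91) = -3.64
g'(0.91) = -3.95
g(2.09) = -5.77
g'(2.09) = 3.13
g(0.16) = -1.83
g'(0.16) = 0.23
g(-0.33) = -3.39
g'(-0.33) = 6.61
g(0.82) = -3.29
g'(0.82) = -3.81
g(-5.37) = -495.47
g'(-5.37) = 239.46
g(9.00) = 988.00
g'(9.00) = 380.00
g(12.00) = 2614.00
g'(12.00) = 722.00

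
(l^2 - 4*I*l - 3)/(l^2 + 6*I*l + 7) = (l - 3*I)/(l + 7*I)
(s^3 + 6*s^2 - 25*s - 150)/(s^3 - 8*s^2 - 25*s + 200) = (s + 6)/(s - 8)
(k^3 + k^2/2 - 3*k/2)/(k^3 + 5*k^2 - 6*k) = (k + 3/2)/(k + 6)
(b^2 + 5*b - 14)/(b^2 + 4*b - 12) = (b + 7)/(b + 6)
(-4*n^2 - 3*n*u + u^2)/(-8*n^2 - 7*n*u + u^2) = (-4*n + u)/(-8*n + u)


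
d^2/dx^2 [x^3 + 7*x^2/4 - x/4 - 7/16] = 6*x + 7/2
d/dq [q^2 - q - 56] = 2*q - 1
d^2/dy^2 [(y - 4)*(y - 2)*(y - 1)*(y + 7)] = 12*y^2 - 70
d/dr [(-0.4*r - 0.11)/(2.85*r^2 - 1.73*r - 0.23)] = (1.14*r^2 + 0.627*r - 0.0983)/(8.1225*r^4 - 9.861*r^3 + 1.6819*r^2 + 0.7958*r + 0.0529)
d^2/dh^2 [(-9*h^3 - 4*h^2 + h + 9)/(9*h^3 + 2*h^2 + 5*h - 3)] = 4*(-81*h^6 + 729*h^5 + 1755*h^4 + 130*h^3 + 909*h^2 + 387*h + 129)/(729*h^9 + 486*h^8 + 1323*h^7 - 181*h^6 + 411*h^5 - 696*h^4 + 188*h^3 - 171*h^2 + 135*h - 27)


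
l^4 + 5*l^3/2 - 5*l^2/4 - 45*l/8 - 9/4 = (l - 3/2)*(l + 1/2)*(l + 3/2)*(l + 2)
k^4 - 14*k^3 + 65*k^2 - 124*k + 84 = (k - 7)*(k - 3)*(k - 2)^2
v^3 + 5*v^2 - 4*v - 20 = (v - 2)*(v + 2)*(v + 5)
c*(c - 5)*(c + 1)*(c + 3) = c^4 - c^3 - 17*c^2 - 15*c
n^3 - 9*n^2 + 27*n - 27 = (n - 3)^3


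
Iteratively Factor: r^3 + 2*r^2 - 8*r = (r)*(r^2 + 2*r - 8) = r*(r - 2)*(r + 4)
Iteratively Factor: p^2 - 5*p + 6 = (p - 2)*(p - 3)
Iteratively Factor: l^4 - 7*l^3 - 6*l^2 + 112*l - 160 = (l - 5)*(l^3 - 2*l^2 - 16*l + 32) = (l - 5)*(l + 4)*(l^2 - 6*l + 8) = (l - 5)*(l - 2)*(l + 4)*(l - 4)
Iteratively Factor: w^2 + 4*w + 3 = (w + 1)*(w + 3)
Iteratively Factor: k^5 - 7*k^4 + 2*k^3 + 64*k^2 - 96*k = (k)*(k^4 - 7*k^3 + 2*k^2 + 64*k - 96) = k*(k + 3)*(k^3 - 10*k^2 + 32*k - 32) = k*(k - 4)*(k + 3)*(k^2 - 6*k + 8) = k*(k - 4)^2*(k + 3)*(k - 2)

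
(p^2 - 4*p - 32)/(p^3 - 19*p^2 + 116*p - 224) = (p + 4)/(p^2 - 11*p + 28)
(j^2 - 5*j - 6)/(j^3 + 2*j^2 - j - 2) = (j - 6)/(j^2 + j - 2)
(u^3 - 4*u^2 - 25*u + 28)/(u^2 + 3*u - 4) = u - 7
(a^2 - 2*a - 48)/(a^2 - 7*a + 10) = (a^2 - 2*a - 48)/(a^2 - 7*a + 10)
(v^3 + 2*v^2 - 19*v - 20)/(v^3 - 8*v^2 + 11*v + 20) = (v + 5)/(v - 5)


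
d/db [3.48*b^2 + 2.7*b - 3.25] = 6.96*b + 2.7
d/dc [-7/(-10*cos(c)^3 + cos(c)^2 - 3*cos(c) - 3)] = 7*(30*cos(c)^2 - 2*cos(c) + 3)*sin(c)/(10*cos(c)^3 - cos(c)^2 + 3*cos(c) + 3)^2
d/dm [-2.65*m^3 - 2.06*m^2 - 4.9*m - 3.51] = -7.95*m^2 - 4.12*m - 4.9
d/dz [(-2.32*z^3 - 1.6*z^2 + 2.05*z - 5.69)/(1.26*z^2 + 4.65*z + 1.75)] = (-2.9232*z^4 - 21.576*z^3 - 22.203*z^2 + 8.7388*z + 30.046)/(1.5876*z^4 + 11.718*z^3 + 26.0325*z^2 + 16.275*z + 3.0625)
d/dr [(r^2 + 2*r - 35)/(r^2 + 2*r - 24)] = 22*(r + 1)/(r^2 + 2*r - 24)^2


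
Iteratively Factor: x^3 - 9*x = (x)*(x^2 - 9) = x*(x - 3)*(x + 3)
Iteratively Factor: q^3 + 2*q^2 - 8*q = (q - 2)*(q^2 + 4*q) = (q - 2)*(q + 4)*(q)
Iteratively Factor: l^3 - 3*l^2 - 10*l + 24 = (l - 4)*(l^2 + l - 6) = (l - 4)*(l - 2)*(l + 3)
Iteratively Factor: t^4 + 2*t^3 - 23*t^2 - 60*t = (t + 4)*(t^3 - 2*t^2 - 15*t) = (t - 5)*(t + 4)*(t^2 + 3*t) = t*(t - 5)*(t + 4)*(t + 3)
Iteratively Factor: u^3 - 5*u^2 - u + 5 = (u - 1)*(u^2 - 4*u - 5) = (u - 1)*(u + 1)*(u - 5)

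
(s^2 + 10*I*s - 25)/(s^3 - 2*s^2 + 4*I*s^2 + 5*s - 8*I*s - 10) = (s + 5*I)/(s^2 - s*(2 + I) + 2*I)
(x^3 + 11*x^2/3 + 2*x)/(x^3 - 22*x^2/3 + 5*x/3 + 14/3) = x*(x + 3)/(x^2 - 8*x + 7)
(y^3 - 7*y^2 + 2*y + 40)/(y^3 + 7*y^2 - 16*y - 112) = (y^2 - 3*y - 10)/(y^2 + 11*y + 28)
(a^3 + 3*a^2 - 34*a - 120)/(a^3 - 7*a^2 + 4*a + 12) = (a^2 + 9*a + 20)/(a^2 - a - 2)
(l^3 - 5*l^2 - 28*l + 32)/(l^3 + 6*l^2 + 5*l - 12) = (l - 8)/(l + 3)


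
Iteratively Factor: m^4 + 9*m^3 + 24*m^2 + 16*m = (m + 4)*(m^3 + 5*m^2 + 4*m) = m*(m + 4)*(m^2 + 5*m + 4) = m*(m + 1)*(m + 4)*(m + 4)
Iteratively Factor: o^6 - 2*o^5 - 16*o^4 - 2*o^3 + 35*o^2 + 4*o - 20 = (o - 1)*(o^5 - o^4 - 17*o^3 - 19*o^2 + 16*o + 20) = (o - 1)*(o + 2)*(o^4 - 3*o^3 - 11*o^2 + 3*o + 10) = (o - 1)^2*(o + 2)*(o^3 - 2*o^2 - 13*o - 10) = (o - 1)^2*(o + 2)^2*(o^2 - 4*o - 5) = (o - 1)^2*(o + 1)*(o + 2)^2*(o - 5)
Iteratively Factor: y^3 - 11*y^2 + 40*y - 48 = (y - 3)*(y^2 - 8*y + 16) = (y - 4)*(y - 3)*(y - 4)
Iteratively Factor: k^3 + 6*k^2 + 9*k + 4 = (k + 1)*(k^2 + 5*k + 4) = (k + 1)^2*(k + 4)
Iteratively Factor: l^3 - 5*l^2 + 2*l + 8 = (l - 4)*(l^2 - l - 2) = (l - 4)*(l + 1)*(l - 2)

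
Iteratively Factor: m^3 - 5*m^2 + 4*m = (m - 4)*(m^2 - m) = (m - 4)*(m - 1)*(m)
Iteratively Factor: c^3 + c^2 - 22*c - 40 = (c - 5)*(c^2 + 6*c + 8) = (c - 5)*(c + 4)*(c + 2)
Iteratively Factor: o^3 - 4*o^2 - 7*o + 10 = (o - 5)*(o^2 + o - 2) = (o - 5)*(o + 2)*(o - 1)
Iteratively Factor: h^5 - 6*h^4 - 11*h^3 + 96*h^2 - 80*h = (h + 4)*(h^4 - 10*h^3 + 29*h^2 - 20*h) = (h - 5)*(h + 4)*(h^3 - 5*h^2 + 4*h) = (h - 5)*(h - 1)*(h + 4)*(h^2 - 4*h) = (h - 5)*(h - 4)*(h - 1)*(h + 4)*(h)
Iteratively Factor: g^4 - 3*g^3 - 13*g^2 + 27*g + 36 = (g + 3)*(g^3 - 6*g^2 + 5*g + 12) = (g - 4)*(g + 3)*(g^2 - 2*g - 3) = (g - 4)*(g + 1)*(g + 3)*(g - 3)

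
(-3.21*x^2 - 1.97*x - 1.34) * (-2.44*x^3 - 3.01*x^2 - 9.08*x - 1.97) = 7.8324*x^5 + 14.4689*x^4 + 38.3461*x^3 + 28.2447*x^2 + 16.0481*x + 2.6398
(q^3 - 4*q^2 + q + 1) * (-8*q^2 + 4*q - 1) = -8*q^5 + 36*q^4 - 25*q^3 + 3*q - 1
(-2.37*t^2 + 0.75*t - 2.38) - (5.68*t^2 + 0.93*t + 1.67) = -8.05*t^2 - 0.18*t - 4.05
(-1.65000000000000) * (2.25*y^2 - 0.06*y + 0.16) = -3.7125*y^2 + 0.099*y - 0.264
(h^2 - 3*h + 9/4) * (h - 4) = h^3 - 7*h^2 + 57*h/4 - 9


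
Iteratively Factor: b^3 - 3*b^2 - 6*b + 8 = (b + 2)*(b^2 - 5*b + 4) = (b - 4)*(b + 2)*(b - 1)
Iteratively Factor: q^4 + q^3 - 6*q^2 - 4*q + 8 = (q + 2)*(q^3 - q^2 - 4*q + 4) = (q - 1)*(q + 2)*(q^2 - 4) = (q - 2)*(q - 1)*(q + 2)*(q + 2)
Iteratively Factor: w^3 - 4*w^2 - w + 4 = (w - 1)*(w^2 - 3*w - 4) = (w - 4)*(w - 1)*(w + 1)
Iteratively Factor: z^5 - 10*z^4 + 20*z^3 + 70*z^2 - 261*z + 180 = (z + 3)*(z^4 - 13*z^3 + 59*z^2 - 107*z + 60) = (z - 5)*(z + 3)*(z^3 - 8*z^2 + 19*z - 12) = (z - 5)*(z - 4)*(z + 3)*(z^2 - 4*z + 3) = (z - 5)*(z - 4)*(z - 1)*(z + 3)*(z - 3)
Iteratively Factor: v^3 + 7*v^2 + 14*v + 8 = (v + 2)*(v^2 + 5*v + 4) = (v + 1)*(v + 2)*(v + 4)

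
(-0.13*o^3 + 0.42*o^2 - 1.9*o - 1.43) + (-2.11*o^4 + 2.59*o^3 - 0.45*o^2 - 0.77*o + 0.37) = -2.11*o^4 + 2.46*o^3 - 0.03*o^2 - 2.67*o - 1.06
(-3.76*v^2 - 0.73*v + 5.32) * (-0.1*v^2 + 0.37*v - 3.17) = 0.376*v^4 - 1.3182*v^3 + 11.1171*v^2 + 4.2825*v - 16.8644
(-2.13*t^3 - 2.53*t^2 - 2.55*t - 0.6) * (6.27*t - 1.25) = -13.3551*t^4 - 13.2006*t^3 - 12.826*t^2 - 0.5745*t + 0.75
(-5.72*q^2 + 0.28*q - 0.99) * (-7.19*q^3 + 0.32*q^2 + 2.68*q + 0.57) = 41.1268*q^5 - 3.8436*q^4 - 8.1219*q^3 - 2.8268*q^2 - 2.4936*q - 0.5643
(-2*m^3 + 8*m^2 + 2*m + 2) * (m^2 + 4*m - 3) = -2*m^5 + 40*m^3 - 14*m^2 + 2*m - 6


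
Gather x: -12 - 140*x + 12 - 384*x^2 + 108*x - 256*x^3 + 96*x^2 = -256*x^3 - 288*x^2 - 32*x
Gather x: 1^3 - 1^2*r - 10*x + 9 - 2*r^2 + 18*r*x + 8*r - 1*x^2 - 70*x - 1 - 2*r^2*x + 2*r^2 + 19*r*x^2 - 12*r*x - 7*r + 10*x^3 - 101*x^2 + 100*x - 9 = 10*x^3 + x^2*(19*r - 102) + x*(-2*r^2 + 6*r + 20)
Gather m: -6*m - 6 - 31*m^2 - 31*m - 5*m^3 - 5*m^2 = -5*m^3 - 36*m^2 - 37*m - 6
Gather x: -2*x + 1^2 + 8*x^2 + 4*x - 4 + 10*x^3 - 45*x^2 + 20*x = 10*x^3 - 37*x^2 + 22*x - 3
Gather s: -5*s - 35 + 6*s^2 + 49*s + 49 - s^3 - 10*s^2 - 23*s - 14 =-s^3 - 4*s^2 + 21*s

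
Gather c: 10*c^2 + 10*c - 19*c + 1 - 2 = 10*c^2 - 9*c - 1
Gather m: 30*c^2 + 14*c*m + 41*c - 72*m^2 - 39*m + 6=30*c^2 + 41*c - 72*m^2 + m*(14*c - 39) + 6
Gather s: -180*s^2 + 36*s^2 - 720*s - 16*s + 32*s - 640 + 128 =-144*s^2 - 704*s - 512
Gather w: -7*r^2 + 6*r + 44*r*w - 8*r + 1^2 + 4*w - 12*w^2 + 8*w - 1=-7*r^2 - 2*r - 12*w^2 + w*(44*r + 12)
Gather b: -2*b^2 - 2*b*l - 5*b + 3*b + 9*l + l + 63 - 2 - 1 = -2*b^2 + b*(-2*l - 2) + 10*l + 60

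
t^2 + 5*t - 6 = (t - 1)*(t + 6)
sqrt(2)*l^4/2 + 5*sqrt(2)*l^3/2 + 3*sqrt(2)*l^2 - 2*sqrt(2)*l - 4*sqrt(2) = (l - 1)*(l + 2)^2*(sqrt(2)*l/2 + sqrt(2))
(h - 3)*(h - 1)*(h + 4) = h^3 - 13*h + 12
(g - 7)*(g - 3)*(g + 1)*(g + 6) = g^4 - 3*g^3 - 43*g^2 + 87*g + 126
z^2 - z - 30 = (z - 6)*(z + 5)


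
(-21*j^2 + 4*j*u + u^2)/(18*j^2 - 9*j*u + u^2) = (7*j + u)/(-6*j + u)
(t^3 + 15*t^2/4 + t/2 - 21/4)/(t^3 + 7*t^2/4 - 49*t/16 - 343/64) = 16*(t^2 + 2*t - 3)/(16*t^2 - 49)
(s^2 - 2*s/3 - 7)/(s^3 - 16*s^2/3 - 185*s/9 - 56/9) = 3*(s - 3)/(3*s^2 - 23*s - 8)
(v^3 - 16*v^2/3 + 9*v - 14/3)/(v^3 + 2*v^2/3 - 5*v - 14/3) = (v^2 - 3*v + 2)/(v^2 + 3*v + 2)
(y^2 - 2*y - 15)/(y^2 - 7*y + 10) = (y + 3)/(y - 2)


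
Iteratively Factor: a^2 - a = (a)*(a - 1)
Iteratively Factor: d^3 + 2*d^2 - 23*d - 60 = (d - 5)*(d^2 + 7*d + 12) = (d - 5)*(d + 3)*(d + 4)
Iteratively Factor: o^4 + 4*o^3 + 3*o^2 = (o + 3)*(o^3 + o^2) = (o + 1)*(o + 3)*(o^2) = o*(o + 1)*(o + 3)*(o)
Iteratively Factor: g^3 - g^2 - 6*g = (g)*(g^2 - g - 6) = g*(g - 3)*(g + 2)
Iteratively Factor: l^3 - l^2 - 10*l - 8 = (l - 4)*(l^2 + 3*l + 2) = (l - 4)*(l + 1)*(l + 2)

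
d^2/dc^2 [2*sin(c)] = -2*sin(c)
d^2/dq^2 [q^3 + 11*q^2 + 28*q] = 6*q + 22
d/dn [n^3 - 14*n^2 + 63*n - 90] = 3*n^2 - 28*n + 63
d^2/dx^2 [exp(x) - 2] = exp(x)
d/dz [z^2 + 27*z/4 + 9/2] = 2*z + 27/4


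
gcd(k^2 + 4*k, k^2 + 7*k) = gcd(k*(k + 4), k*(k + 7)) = k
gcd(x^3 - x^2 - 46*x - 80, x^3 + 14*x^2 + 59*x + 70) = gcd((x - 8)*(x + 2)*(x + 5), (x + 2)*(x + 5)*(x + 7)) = x^2 + 7*x + 10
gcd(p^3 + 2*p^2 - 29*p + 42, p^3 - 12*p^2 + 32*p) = 1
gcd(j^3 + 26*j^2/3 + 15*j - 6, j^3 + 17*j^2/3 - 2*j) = j^2 + 17*j/3 - 2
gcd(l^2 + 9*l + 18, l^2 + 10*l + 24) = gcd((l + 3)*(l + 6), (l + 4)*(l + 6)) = l + 6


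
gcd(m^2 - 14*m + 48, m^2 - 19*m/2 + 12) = m - 8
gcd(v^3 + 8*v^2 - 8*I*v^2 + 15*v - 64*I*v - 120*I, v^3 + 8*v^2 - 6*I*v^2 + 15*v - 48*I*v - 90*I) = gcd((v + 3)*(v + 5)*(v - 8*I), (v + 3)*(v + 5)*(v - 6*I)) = v^2 + 8*v + 15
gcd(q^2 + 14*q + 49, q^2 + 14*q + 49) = q^2 + 14*q + 49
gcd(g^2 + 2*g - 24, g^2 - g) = 1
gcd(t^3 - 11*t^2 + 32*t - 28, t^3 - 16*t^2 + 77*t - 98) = t^2 - 9*t + 14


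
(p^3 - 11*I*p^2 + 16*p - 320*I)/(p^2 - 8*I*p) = p - 3*I + 40/p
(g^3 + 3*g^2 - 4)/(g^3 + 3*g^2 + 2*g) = (g^2 + g - 2)/(g*(g + 1))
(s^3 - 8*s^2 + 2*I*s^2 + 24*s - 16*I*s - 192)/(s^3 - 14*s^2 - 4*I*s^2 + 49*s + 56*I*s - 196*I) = (s^2 + s*(-8 + 6*I) - 48*I)/(s^2 - 14*s + 49)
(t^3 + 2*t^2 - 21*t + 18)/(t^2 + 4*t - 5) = (t^2 + 3*t - 18)/(t + 5)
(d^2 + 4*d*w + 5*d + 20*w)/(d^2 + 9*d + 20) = (d + 4*w)/(d + 4)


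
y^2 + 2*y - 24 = (y - 4)*(y + 6)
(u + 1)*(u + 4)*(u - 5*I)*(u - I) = u^4 + 5*u^3 - 6*I*u^3 - u^2 - 30*I*u^2 - 25*u - 24*I*u - 20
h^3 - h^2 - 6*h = h*(h - 3)*(h + 2)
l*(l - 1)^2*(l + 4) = l^4 + 2*l^3 - 7*l^2 + 4*l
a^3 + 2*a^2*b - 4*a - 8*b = (a - 2)*(a + 2)*(a + 2*b)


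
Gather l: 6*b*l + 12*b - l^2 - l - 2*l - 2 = 12*b - l^2 + l*(6*b - 3) - 2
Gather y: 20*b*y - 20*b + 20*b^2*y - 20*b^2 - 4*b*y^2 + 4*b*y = -20*b^2 - 4*b*y^2 - 20*b + y*(20*b^2 + 24*b)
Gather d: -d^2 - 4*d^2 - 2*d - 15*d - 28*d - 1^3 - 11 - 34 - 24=-5*d^2 - 45*d - 70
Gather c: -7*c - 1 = -7*c - 1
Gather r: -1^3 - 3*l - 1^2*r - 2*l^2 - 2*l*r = -2*l^2 - 3*l + r*(-2*l - 1) - 1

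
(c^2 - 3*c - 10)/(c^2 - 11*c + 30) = (c + 2)/(c - 6)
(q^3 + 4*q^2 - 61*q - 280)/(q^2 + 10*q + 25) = (q^2 - q - 56)/(q + 5)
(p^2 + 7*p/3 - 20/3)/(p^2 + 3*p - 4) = (p - 5/3)/(p - 1)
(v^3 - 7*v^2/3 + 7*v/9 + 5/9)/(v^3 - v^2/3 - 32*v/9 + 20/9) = (3*v^2 - 2*v - 1)/(3*v^2 + 4*v - 4)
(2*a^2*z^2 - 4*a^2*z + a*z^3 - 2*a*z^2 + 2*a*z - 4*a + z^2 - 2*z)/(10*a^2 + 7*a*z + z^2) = (a*z^2 - 2*a*z + z - 2)/(5*a + z)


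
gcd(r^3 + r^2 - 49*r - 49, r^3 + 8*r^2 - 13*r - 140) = r + 7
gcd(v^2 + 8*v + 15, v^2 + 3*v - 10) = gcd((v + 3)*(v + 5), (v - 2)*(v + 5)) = v + 5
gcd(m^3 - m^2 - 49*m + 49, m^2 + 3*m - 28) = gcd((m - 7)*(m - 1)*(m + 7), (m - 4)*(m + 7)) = m + 7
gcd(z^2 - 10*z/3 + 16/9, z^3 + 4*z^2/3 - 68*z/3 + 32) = z - 8/3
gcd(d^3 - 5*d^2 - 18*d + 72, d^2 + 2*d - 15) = d - 3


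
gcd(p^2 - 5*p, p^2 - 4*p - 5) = p - 5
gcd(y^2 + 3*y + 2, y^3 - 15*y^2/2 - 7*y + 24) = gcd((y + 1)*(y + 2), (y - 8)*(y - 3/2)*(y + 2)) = y + 2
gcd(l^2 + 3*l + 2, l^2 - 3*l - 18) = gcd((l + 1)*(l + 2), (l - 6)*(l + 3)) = 1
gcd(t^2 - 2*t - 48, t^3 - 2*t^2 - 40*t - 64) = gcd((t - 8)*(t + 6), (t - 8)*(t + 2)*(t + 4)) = t - 8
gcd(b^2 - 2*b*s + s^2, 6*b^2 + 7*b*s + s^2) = 1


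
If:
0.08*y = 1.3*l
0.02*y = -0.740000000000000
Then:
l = -2.28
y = -37.00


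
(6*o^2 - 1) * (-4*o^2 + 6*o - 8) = -24*o^4 + 36*o^3 - 44*o^2 - 6*o + 8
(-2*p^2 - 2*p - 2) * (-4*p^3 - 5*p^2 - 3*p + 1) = 8*p^5 + 18*p^4 + 24*p^3 + 14*p^2 + 4*p - 2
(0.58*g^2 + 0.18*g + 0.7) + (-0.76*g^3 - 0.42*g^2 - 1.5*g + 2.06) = -0.76*g^3 + 0.16*g^2 - 1.32*g + 2.76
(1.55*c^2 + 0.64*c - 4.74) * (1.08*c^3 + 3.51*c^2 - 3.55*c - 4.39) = 1.674*c^5 + 6.1317*c^4 - 8.3753*c^3 - 25.7139*c^2 + 14.0174*c + 20.8086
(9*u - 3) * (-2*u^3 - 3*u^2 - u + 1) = -18*u^4 - 21*u^3 + 12*u - 3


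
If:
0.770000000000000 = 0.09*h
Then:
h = 8.56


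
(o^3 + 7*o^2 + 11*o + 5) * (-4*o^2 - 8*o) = -4*o^5 - 36*o^4 - 100*o^3 - 108*o^2 - 40*o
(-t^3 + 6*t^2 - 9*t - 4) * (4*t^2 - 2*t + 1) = -4*t^5 + 26*t^4 - 49*t^3 + 8*t^2 - t - 4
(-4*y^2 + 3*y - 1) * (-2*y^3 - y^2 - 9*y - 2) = 8*y^5 - 2*y^4 + 35*y^3 - 18*y^2 + 3*y + 2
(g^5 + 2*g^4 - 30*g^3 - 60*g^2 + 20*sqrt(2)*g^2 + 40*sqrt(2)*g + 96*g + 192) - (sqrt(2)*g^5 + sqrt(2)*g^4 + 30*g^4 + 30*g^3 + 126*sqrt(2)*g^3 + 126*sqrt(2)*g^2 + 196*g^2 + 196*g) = -sqrt(2)*g^5 + g^5 - 28*g^4 - sqrt(2)*g^4 - 126*sqrt(2)*g^3 - 60*g^3 - 256*g^2 - 106*sqrt(2)*g^2 - 100*g + 40*sqrt(2)*g + 192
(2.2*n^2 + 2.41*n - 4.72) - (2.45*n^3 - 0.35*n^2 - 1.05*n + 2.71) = -2.45*n^3 + 2.55*n^2 + 3.46*n - 7.43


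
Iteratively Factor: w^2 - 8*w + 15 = (w - 5)*(w - 3)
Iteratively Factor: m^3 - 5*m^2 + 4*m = (m - 4)*(m^2 - m) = m*(m - 4)*(m - 1)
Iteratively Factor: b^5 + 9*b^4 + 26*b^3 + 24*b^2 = (b)*(b^4 + 9*b^3 + 26*b^2 + 24*b) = b*(b + 2)*(b^3 + 7*b^2 + 12*b) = b^2*(b + 2)*(b^2 + 7*b + 12) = b^2*(b + 2)*(b + 3)*(b + 4)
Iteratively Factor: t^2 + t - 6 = (t + 3)*(t - 2)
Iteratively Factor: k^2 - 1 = (k - 1)*(k + 1)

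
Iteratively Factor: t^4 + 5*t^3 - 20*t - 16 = (t + 4)*(t^3 + t^2 - 4*t - 4) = (t + 2)*(t + 4)*(t^2 - t - 2) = (t - 2)*(t + 2)*(t + 4)*(t + 1)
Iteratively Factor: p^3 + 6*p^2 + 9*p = (p + 3)*(p^2 + 3*p) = (p + 3)^2*(p)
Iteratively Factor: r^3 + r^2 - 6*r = (r)*(r^2 + r - 6) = r*(r - 2)*(r + 3)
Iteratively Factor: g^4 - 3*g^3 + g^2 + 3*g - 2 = (g - 1)*(g^3 - 2*g^2 - g + 2) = (g - 2)*(g - 1)*(g^2 - 1) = (g - 2)*(g - 1)*(g + 1)*(g - 1)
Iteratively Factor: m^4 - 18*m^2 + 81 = (m + 3)*(m^3 - 3*m^2 - 9*m + 27) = (m + 3)^2*(m^2 - 6*m + 9) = (m - 3)*(m + 3)^2*(m - 3)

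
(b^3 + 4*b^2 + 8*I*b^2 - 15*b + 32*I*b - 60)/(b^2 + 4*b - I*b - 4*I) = (b^2 + 8*I*b - 15)/(b - I)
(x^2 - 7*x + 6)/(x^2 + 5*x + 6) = (x^2 - 7*x + 6)/(x^2 + 5*x + 6)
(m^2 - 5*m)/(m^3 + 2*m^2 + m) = (m - 5)/(m^2 + 2*m + 1)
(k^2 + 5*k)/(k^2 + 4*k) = (k + 5)/(k + 4)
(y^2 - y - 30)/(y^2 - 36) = (y + 5)/(y + 6)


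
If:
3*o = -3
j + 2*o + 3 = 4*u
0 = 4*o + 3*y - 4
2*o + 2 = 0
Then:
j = 4*u - 1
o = -1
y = 8/3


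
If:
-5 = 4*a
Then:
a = -5/4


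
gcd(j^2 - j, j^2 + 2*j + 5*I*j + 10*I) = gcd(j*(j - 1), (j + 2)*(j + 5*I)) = 1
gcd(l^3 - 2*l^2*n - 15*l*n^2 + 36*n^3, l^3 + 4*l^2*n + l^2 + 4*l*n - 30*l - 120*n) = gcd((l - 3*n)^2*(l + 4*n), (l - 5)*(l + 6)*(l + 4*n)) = l + 4*n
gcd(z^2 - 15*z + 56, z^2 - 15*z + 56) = z^2 - 15*z + 56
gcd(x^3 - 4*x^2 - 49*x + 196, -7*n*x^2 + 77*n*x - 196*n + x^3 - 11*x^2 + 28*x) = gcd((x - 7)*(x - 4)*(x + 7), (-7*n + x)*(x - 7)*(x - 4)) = x^2 - 11*x + 28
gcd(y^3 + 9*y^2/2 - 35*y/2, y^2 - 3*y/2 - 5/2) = y - 5/2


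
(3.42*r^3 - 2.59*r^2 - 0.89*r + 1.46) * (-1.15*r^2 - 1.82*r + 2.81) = -3.933*r^5 - 3.2459*r^4 + 15.3475*r^3 - 7.3371*r^2 - 5.1581*r + 4.1026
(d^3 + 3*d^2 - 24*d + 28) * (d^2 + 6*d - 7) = d^5 + 9*d^4 - 13*d^3 - 137*d^2 + 336*d - 196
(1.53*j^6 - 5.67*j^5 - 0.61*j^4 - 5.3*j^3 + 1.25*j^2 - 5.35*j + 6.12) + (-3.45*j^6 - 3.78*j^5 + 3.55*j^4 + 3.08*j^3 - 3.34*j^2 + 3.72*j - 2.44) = -1.92*j^6 - 9.45*j^5 + 2.94*j^4 - 2.22*j^3 - 2.09*j^2 - 1.63*j + 3.68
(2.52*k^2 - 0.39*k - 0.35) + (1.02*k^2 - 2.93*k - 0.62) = 3.54*k^2 - 3.32*k - 0.97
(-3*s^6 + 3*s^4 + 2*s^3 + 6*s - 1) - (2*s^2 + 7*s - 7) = -3*s^6 + 3*s^4 + 2*s^3 - 2*s^2 - s + 6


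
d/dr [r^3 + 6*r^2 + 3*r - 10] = 3*r^2 + 12*r + 3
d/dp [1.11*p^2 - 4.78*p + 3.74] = 2.22*p - 4.78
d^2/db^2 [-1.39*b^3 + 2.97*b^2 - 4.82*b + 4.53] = 5.94 - 8.34*b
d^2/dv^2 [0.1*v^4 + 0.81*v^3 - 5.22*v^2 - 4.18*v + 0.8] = 1.2*v^2 + 4.86*v - 10.44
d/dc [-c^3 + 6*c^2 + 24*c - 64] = -3*c^2 + 12*c + 24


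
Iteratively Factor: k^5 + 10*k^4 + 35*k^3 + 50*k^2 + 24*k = (k + 3)*(k^4 + 7*k^3 + 14*k^2 + 8*k) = k*(k + 3)*(k^3 + 7*k^2 + 14*k + 8) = k*(k + 2)*(k + 3)*(k^2 + 5*k + 4) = k*(k + 2)*(k + 3)*(k + 4)*(k + 1)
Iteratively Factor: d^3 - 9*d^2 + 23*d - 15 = (d - 5)*(d^2 - 4*d + 3) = (d - 5)*(d - 1)*(d - 3)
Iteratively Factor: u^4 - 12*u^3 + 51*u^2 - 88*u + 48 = (u - 4)*(u^3 - 8*u^2 + 19*u - 12) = (u - 4)*(u - 1)*(u^2 - 7*u + 12) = (u - 4)^2*(u - 1)*(u - 3)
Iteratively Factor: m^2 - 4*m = (m - 4)*(m)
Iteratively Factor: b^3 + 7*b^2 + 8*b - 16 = (b + 4)*(b^2 + 3*b - 4) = (b + 4)^2*(b - 1)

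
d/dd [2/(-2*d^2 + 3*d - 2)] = 2*(4*d - 3)/(2*d^2 - 3*d + 2)^2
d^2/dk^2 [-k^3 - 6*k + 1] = -6*k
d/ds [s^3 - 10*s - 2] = 3*s^2 - 10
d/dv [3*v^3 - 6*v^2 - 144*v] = 9*v^2 - 12*v - 144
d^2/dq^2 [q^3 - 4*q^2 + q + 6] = 6*q - 8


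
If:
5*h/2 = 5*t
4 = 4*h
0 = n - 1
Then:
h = 1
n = 1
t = 1/2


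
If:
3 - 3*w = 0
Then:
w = 1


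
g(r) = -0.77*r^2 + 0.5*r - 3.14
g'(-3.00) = 5.12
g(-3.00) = -11.57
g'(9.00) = -13.36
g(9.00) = -61.01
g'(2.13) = -2.78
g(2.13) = -5.57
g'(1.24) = -1.41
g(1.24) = -3.70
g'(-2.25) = 3.96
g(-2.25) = -8.16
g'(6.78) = -9.94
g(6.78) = -35.15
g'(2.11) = -2.75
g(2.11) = -5.51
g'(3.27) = -4.54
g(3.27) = -9.74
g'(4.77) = -6.85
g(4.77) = -18.27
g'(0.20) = 0.19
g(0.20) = -3.07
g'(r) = 0.5 - 1.54*r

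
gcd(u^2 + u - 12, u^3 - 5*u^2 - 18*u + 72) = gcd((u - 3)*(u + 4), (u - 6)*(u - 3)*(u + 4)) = u^2 + u - 12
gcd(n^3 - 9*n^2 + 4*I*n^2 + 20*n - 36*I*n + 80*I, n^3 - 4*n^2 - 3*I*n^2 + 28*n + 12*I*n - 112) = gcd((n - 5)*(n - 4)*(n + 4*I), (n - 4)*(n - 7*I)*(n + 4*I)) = n^2 + n*(-4 + 4*I) - 16*I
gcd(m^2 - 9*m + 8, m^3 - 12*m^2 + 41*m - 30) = m - 1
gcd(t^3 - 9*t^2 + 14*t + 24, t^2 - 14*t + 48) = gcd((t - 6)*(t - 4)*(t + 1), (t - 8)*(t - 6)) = t - 6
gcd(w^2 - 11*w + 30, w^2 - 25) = w - 5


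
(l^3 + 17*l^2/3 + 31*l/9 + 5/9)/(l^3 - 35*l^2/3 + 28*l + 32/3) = (3*l^2 + 16*l + 5)/(3*(l^2 - 12*l + 32))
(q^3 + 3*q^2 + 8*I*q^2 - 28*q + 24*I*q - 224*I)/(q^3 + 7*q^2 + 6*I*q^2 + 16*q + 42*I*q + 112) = (q - 4)/(q - 2*I)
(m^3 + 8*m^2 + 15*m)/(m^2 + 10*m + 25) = m*(m + 3)/(m + 5)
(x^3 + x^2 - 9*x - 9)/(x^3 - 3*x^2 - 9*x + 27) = (x + 1)/(x - 3)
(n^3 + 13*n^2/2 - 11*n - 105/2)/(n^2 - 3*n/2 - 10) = (n^2 + 4*n - 21)/(n - 4)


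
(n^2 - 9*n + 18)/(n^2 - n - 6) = (n - 6)/(n + 2)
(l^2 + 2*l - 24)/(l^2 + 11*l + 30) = (l - 4)/(l + 5)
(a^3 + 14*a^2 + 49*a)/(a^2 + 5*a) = (a^2 + 14*a + 49)/(a + 5)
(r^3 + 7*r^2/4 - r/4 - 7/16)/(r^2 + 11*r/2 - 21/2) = (16*r^3 + 28*r^2 - 4*r - 7)/(8*(2*r^2 + 11*r - 21))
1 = 1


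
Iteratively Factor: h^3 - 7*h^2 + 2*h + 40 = (h - 4)*(h^2 - 3*h - 10) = (h - 4)*(h + 2)*(h - 5)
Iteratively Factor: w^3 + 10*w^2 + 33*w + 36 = (w + 3)*(w^2 + 7*w + 12) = (w + 3)*(w + 4)*(w + 3)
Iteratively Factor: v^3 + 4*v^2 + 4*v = (v + 2)*(v^2 + 2*v) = (v + 2)^2*(v)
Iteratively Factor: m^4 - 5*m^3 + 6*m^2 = (m)*(m^3 - 5*m^2 + 6*m) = m^2*(m^2 - 5*m + 6) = m^2*(m - 3)*(m - 2)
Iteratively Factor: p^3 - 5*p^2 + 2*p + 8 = (p + 1)*(p^2 - 6*p + 8) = (p - 4)*(p + 1)*(p - 2)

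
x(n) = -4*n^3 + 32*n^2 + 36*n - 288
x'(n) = -12*n^2 + 64*n + 36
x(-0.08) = -290.67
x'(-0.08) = 30.80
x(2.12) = -105.97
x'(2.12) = 117.75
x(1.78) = -145.09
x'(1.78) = 111.90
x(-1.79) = -226.97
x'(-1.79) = -117.01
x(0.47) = -264.43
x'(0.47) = 63.43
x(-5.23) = 971.24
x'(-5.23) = -626.95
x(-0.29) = -295.65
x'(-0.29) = 16.43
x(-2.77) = -57.17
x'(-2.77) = -233.35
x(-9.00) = 4896.00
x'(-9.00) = -1512.00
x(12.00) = -2160.00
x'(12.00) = -924.00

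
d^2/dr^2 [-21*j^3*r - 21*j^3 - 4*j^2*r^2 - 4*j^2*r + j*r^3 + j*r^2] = 2*j*(-4*j + 3*r + 1)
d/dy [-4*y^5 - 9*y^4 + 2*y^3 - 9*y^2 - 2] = 2*y*(-10*y^3 - 18*y^2 + 3*y - 9)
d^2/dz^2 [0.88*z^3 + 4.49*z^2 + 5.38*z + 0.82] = 5.28*z + 8.98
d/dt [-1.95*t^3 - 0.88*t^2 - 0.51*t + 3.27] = -5.85*t^2 - 1.76*t - 0.51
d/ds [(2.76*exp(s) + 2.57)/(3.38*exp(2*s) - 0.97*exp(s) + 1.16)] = (-9.3288*exp(2*s) - 17.3732*exp(s) + 5.6945)*exp(s)/(11.4244*exp(4*s) - 6.5572*exp(3*s) + 8.7825*exp(2*s) - 2.2504*exp(s) + 1.3456)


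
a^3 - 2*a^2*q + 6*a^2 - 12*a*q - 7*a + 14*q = (a - 1)*(a + 7)*(a - 2*q)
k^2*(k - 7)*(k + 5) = k^4 - 2*k^3 - 35*k^2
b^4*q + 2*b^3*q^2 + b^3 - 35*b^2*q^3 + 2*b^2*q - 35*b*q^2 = b*(b - 5*q)*(b + 7*q)*(b*q + 1)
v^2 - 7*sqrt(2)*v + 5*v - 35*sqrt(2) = (v + 5)*(v - 7*sqrt(2))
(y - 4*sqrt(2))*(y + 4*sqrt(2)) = y^2 - 32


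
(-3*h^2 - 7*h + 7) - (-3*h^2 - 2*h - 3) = 10 - 5*h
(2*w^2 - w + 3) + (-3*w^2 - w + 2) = -w^2 - 2*w + 5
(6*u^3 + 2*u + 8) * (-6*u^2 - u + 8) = -36*u^5 - 6*u^4 + 36*u^3 - 50*u^2 + 8*u + 64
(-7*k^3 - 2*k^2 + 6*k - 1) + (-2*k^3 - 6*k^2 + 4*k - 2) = -9*k^3 - 8*k^2 + 10*k - 3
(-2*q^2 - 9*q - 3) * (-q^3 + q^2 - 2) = 2*q^5 + 7*q^4 - 6*q^3 + q^2 + 18*q + 6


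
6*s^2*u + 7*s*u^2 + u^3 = u*(s + u)*(6*s + u)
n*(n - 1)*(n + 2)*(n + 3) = n^4 + 4*n^3 + n^2 - 6*n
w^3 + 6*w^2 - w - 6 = (w - 1)*(w + 1)*(w + 6)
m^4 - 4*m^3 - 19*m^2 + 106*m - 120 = (m - 4)*(m - 3)*(m - 2)*(m + 5)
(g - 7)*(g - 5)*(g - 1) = g^3 - 13*g^2 + 47*g - 35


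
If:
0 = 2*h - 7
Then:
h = 7/2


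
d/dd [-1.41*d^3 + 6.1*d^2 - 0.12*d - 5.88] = -4.23*d^2 + 12.2*d - 0.12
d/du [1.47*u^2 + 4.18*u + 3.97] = 2.94*u + 4.18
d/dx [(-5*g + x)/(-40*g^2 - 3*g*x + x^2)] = (-40*g^2 - 3*g*x + x^2 - (3*g - 2*x)*(5*g - x))/(40*g^2 + 3*g*x - x^2)^2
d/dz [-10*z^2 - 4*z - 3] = -20*z - 4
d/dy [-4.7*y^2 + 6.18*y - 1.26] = 6.18 - 9.4*y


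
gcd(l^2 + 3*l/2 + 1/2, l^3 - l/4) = l + 1/2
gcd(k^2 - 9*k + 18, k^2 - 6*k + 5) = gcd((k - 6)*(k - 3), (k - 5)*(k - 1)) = 1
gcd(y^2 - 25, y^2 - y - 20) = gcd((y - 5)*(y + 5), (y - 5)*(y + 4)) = y - 5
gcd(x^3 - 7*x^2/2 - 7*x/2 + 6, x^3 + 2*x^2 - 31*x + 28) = x^2 - 5*x + 4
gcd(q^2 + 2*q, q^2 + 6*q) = q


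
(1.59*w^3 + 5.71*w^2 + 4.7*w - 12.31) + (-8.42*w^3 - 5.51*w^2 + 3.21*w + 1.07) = -6.83*w^3 + 0.2*w^2 + 7.91*w - 11.24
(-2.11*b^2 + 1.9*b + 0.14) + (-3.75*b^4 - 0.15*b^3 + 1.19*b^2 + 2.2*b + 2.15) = -3.75*b^4 - 0.15*b^3 - 0.92*b^2 + 4.1*b + 2.29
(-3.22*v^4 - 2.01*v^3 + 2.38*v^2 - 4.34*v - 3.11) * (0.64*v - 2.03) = -2.0608*v^5 + 5.2502*v^4 + 5.6035*v^3 - 7.609*v^2 + 6.8198*v + 6.3133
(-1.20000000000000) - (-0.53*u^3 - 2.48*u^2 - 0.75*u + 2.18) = 0.53*u^3 + 2.48*u^2 + 0.75*u - 3.38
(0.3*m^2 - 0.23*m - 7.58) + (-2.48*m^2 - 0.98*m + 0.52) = -2.18*m^2 - 1.21*m - 7.06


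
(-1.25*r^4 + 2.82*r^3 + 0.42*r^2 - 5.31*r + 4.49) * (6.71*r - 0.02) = -8.3875*r^5 + 18.9472*r^4 + 2.7618*r^3 - 35.6385*r^2 + 30.2341*r - 0.0898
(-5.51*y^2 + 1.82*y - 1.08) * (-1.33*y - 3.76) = 7.3283*y^3 + 18.297*y^2 - 5.4068*y + 4.0608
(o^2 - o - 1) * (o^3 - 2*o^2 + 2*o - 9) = o^5 - 3*o^4 + 3*o^3 - 9*o^2 + 7*o + 9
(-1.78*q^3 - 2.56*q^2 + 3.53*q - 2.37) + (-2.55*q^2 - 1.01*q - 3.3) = -1.78*q^3 - 5.11*q^2 + 2.52*q - 5.67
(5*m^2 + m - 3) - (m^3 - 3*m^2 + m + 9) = -m^3 + 8*m^2 - 12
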